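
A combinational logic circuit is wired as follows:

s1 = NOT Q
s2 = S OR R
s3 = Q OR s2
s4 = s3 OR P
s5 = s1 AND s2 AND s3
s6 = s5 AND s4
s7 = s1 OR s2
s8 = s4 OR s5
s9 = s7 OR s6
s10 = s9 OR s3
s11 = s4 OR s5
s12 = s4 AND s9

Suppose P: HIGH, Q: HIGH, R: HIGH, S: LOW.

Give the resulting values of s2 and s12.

s1 = NOT Q = NOT HIGH = LOW
s2 = S OR R = LOW OR HIGH = HIGH
s3 = Q OR s2 = HIGH OR HIGH = HIGH
s4 = s3 OR P = HIGH OR HIGH = HIGH
s5 = s1 AND s2 AND s3 = LOW AND HIGH AND HIGH = LOW
s6 = s5 AND s4 = LOW AND HIGH = LOW
s7 = s1 OR s2 = LOW OR HIGH = HIGH
s9 = s7 OR s6 = HIGH OR LOW = HIGH
s12 = s4 AND s9 = HIGH AND HIGH = HIGH

s2 = HIGH, s12 = HIGH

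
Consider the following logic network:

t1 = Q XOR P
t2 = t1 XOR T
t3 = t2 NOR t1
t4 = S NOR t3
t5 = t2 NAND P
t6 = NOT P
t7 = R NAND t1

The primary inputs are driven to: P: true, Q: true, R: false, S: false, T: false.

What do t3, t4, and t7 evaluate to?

t1 = Q XOR P = true XOR true = false
t2 = t1 XOR T = false XOR false = false
t3 = t2 NOR t1 = false NOR false = true
t4 = S NOR t3 = false NOR true = false
t7 = R NAND t1 = false NAND false = true

t3 = true  t4 = false  t7 = true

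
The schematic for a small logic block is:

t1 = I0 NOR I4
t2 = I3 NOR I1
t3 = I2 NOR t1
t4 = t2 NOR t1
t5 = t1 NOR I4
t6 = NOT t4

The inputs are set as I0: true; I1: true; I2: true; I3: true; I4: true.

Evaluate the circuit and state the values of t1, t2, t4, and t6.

t1 = false, t2 = false, t4 = true, t6 = false

t1 = I0 NOR I4 = true NOR true = false
t2 = I3 NOR I1 = true NOR true = false
t4 = t2 NOR t1 = false NOR false = true
t6 = NOT t4 = NOT true = false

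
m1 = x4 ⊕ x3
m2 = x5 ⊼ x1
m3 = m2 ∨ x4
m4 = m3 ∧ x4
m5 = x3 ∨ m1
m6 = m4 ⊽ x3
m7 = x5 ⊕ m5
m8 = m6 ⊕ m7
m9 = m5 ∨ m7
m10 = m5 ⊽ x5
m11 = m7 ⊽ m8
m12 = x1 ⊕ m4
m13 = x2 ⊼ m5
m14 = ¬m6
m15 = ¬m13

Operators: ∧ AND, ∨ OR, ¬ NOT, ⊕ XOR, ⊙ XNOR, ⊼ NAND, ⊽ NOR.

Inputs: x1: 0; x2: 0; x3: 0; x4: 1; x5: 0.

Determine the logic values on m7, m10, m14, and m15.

m7 = 1, m10 = 0, m14 = 1, m15 = 0

m1 = x4 XOR x3 = 1 XOR 0 = 1
m2 = x5 NAND x1 = 0 NAND 0 = 1
m3 = m2 OR x4 = 1 OR 1 = 1
m4 = m3 AND x4 = 1 AND 1 = 1
m5 = x3 OR m1 = 0 OR 1 = 1
m6 = m4 NOR x3 = 1 NOR 0 = 0
m7 = x5 XOR m5 = 0 XOR 1 = 1
m10 = m5 NOR x5 = 1 NOR 0 = 0
m13 = x2 NAND m5 = 0 NAND 1 = 1
m14 = NOT m6 = NOT 0 = 1
m15 = NOT m13 = NOT 1 = 0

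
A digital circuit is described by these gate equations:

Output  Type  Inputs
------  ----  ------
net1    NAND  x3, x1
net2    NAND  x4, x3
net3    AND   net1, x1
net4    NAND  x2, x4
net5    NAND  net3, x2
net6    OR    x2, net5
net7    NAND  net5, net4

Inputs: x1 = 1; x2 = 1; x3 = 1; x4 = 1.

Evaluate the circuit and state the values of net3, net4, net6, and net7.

net3 = 0; net4 = 0; net6 = 1; net7 = 1

net1 = x3 NAND x1 = 1 NAND 1 = 0
net3 = net1 AND x1 = 0 AND 1 = 0
net4 = x2 NAND x4 = 1 NAND 1 = 0
net5 = net3 NAND x2 = 0 NAND 1 = 1
net6 = x2 OR net5 = 1 OR 1 = 1
net7 = net5 NAND net4 = 1 NAND 0 = 1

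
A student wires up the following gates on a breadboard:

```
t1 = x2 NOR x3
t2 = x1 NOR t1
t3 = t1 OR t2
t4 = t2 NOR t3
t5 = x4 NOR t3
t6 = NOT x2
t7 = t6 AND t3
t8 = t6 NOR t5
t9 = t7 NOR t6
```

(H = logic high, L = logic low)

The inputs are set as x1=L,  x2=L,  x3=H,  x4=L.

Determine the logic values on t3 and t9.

t3 = H, t9 = L

t1 = x2 NOR x3 = L NOR H = L
t2 = x1 NOR t1 = L NOR L = H
t3 = t1 OR t2 = L OR H = H
t6 = NOT x2 = NOT L = H
t7 = t6 AND t3 = H AND H = H
t9 = t7 NOR t6 = H NOR H = L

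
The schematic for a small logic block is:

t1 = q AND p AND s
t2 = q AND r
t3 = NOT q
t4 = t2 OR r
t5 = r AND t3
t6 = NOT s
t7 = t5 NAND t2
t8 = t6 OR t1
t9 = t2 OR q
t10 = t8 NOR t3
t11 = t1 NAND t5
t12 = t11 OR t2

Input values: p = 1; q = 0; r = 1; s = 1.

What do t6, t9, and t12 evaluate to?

t1 = q AND p AND s = 0 AND 1 AND 1 = 0
t2 = q AND r = 0 AND 1 = 0
t3 = NOT q = NOT 0 = 1
t5 = r AND t3 = 1 AND 1 = 1
t6 = NOT s = NOT 1 = 0
t9 = t2 OR q = 0 OR 0 = 0
t11 = t1 NAND t5 = 0 NAND 1 = 1
t12 = t11 OR t2 = 1 OR 0 = 1

t6 = 0  t9 = 0  t12 = 1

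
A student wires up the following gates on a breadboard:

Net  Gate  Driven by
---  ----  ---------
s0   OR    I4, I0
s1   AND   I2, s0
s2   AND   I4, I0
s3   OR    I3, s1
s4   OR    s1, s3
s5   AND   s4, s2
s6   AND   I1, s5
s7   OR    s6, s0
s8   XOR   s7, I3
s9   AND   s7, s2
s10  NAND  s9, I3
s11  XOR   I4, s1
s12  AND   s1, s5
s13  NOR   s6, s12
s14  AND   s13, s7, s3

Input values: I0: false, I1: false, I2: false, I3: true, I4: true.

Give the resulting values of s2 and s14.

s0 = I4 OR I0 = true OR false = true
s1 = I2 AND s0 = false AND true = false
s2 = I4 AND I0 = true AND false = false
s3 = I3 OR s1 = true OR false = true
s4 = s1 OR s3 = false OR true = true
s5 = s4 AND s2 = true AND false = false
s6 = I1 AND s5 = false AND false = false
s7 = s6 OR s0 = false OR true = true
s12 = s1 AND s5 = false AND false = false
s13 = s6 NOR s12 = false NOR false = true
s14 = s13 AND s7 AND s3 = true AND true AND true = true

s2 = false  s14 = true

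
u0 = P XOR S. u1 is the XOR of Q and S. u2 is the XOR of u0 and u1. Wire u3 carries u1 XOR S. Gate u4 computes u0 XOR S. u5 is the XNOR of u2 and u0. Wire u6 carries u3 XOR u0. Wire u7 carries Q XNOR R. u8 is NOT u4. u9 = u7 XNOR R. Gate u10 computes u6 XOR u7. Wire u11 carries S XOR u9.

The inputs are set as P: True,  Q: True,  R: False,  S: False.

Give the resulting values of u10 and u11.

u10 = False, u11 = True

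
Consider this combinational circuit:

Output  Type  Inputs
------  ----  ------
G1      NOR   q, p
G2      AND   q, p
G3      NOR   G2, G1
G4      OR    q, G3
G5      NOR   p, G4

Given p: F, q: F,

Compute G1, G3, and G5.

G1 = T, G3 = F, G5 = T

G1 = q NOR p = F NOR F = T
G2 = q AND p = F AND F = F
G3 = G2 NOR G1 = F NOR T = F
G4 = q OR G3 = F OR F = F
G5 = p NOR G4 = F NOR F = T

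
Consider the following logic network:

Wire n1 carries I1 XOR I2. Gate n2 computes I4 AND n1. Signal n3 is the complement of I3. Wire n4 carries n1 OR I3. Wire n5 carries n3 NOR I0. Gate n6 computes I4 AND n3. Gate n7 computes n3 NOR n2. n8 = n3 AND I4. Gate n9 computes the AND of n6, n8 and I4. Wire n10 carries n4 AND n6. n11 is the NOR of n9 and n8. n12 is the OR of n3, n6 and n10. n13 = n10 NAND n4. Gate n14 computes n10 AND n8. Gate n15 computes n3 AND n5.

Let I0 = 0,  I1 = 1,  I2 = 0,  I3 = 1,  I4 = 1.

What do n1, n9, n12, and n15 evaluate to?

n1 = I1 XOR I2 = 1 XOR 0 = 1
n3 = NOT I3 = NOT 1 = 0
n4 = n1 OR I3 = 1 OR 1 = 1
n5 = n3 NOR I0 = 0 NOR 0 = 1
n6 = I4 AND n3 = 1 AND 0 = 0
n8 = n3 AND I4 = 0 AND 1 = 0
n9 = n6 AND n8 AND I4 = 0 AND 0 AND 1 = 0
n10 = n4 AND n6 = 1 AND 0 = 0
n12 = n3 OR n6 OR n10 = 0 OR 0 OR 0 = 0
n15 = n3 AND n5 = 0 AND 1 = 0

n1 = 1, n9 = 0, n12 = 0, n15 = 0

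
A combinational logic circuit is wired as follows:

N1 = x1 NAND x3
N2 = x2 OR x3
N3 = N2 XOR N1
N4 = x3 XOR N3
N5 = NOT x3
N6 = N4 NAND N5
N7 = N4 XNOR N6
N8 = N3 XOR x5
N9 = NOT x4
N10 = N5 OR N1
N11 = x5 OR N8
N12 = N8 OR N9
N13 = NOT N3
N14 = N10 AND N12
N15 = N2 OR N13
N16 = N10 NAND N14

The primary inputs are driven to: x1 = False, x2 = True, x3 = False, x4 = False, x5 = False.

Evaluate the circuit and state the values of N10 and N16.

N1 = x1 NAND x3 = False NAND False = True
N2 = x2 OR x3 = True OR False = True
N3 = N2 XOR N1 = True XOR True = False
N5 = NOT x3 = NOT False = True
N8 = N3 XOR x5 = False XOR False = False
N9 = NOT x4 = NOT False = True
N10 = N5 OR N1 = True OR True = True
N12 = N8 OR N9 = False OR True = True
N14 = N10 AND N12 = True AND True = True
N16 = N10 NAND N14 = True NAND True = False

N10 = True, N16 = False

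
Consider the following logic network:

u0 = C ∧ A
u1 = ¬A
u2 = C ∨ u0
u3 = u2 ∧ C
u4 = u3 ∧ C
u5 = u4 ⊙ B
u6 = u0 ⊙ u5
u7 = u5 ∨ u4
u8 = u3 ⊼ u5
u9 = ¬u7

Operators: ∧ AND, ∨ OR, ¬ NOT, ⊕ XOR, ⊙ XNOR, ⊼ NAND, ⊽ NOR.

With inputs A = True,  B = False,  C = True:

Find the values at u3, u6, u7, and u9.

u3 = True, u6 = False, u7 = True, u9 = False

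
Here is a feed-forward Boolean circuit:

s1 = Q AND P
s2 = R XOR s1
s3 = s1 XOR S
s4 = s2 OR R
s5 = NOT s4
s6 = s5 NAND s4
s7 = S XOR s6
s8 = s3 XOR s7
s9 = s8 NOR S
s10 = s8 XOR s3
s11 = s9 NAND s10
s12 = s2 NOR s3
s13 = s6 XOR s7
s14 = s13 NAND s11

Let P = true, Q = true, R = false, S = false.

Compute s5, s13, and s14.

s1 = Q AND P = true AND true = true
s2 = R XOR s1 = false XOR true = true
s3 = s1 XOR S = true XOR false = true
s4 = s2 OR R = true OR false = true
s5 = NOT s4 = NOT true = false
s6 = s5 NAND s4 = false NAND true = true
s7 = S XOR s6 = false XOR true = true
s8 = s3 XOR s7 = true XOR true = false
s9 = s8 NOR S = false NOR false = true
s10 = s8 XOR s3 = false XOR true = true
s11 = s9 NAND s10 = true NAND true = false
s13 = s6 XOR s7 = true XOR true = false
s14 = s13 NAND s11 = false NAND false = true

s5 = false, s13 = false, s14 = true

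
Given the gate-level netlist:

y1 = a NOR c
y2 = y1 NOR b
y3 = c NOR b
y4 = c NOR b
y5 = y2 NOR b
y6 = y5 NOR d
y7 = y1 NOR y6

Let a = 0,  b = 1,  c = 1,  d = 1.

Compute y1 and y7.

y1 = a NOR c = 0 NOR 1 = 0
y2 = y1 NOR b = 0 NOR 1 = 0
y5 = y2 NOR b = 0 NOR 1 = 0
y6 = y5 NOR d = 0 NOR 1 = 0
y7 = y1 NOR y6 = 0 NOR 0 = 1

y1 = 0, y7 = 1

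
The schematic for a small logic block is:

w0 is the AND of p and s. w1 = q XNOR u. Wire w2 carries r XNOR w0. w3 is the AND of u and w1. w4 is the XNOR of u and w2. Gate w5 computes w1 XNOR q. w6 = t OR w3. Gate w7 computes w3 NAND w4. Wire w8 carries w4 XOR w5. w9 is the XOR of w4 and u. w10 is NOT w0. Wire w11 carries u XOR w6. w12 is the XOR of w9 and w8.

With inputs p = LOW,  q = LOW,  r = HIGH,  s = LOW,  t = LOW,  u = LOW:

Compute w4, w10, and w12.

w4 = HIGH; w10 = HIGH; w12 = LOW

w0 = p AND s = LOW AND LOW = LOW
w1 = q XNOR u = LOW XNOR LOW = HIGH
w2 = r XNOR w0 = HIGH XNOR LOW = LOW
w4 = u XNOR w2 = LOW XNOR LOW = HIGH
w5 = w1 XNOR q = HIGH XNOR LOW = LOW
w8 = w4 XOR w5 = HIGH XOR LOW = HIGH
w9 = w4 XOR u = HIGH XOR LOW = HIGH
w10 = NOT w0 = NOT LOW = HIGH
w12 = w9 XOR w8 = HIGH XOR HIGH = LOW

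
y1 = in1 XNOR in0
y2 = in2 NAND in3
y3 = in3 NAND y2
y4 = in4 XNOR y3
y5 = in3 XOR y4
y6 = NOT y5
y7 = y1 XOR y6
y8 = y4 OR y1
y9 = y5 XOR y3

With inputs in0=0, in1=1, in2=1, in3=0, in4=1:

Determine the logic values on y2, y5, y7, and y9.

y2 = 1, y5 = 1, y7 = 0, y9 = 0

y1 = in1 XNOR in0 = 1 XNOR 0 = 0
y2 = in2 NAND in3 = 1 NAND 0 = 1
y3 = in3 NAND y2 = 0 NAND 1 = 1
y4 = in4 XNOR y3 = 1 XNOR 1 = 1
y5 = in3 XOR y4 = 0 XOR 1 = 1
y6 = NOT y5 = NOT 1 = 0
y7 = y1 XOR y6 = 0 XOR 0 = 0
y9 = y5 XOR y3 = 1 XOR 1 = 0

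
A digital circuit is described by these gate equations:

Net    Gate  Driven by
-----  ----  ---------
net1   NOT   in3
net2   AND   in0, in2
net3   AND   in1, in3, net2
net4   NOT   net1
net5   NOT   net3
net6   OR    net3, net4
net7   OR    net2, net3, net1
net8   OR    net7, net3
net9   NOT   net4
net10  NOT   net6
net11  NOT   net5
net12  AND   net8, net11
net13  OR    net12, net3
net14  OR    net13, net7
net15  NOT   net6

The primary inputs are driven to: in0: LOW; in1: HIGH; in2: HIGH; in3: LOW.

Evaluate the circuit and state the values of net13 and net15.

net13 = LOW  net15 = HIGH

net1 = NOT in3 = NOT LOW = HIGH
net2 = in0 AND in2 = LOW AND HIGH = LOW
net3 = in1 AND in3 AND net2 = HIGH AND LOW AND LOW = LOW
net4 = NOT net1 = NOT HIGH = LOW
net5 = NOT net3 = NOT LOW = HIGH
net6 = net3 OR net4 = LOW OR LOW = LOW
net7 = net2 OR net3 OR net1 = LOW OR LOW OR HIGH = HIGH
net8 = net7 OR net3 = HIGH OR LOW = HIGH
net11 = NOT net5 = NOT HIGH = LOW
net12 = net8 AND net11 = HIGH AND LOW = LOW
net13 = net12 OR net3 = LOW OR LOW = LOW
net15 = NOT net6 = NOT LOW = HIGH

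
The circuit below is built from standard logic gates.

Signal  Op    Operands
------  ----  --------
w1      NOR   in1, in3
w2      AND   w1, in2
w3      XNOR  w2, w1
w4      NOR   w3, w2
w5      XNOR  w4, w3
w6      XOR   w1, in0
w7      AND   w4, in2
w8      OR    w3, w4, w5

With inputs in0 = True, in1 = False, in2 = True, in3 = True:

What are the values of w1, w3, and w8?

w1 = False, w3 = True, w8 = True

w1 = in1 NOR in3 = False NOR True = False
w2 = w1 AND in2 = False AND True = False
w3 = w2 XNOR w1 = False XNOR False = True
w4 = w3 NOR w2 = True NOR False = False
w5 = w4 XNOR w3 = False XNOR True = False
w8 = w3 OR w4 OR w5 = True OR False OR False = True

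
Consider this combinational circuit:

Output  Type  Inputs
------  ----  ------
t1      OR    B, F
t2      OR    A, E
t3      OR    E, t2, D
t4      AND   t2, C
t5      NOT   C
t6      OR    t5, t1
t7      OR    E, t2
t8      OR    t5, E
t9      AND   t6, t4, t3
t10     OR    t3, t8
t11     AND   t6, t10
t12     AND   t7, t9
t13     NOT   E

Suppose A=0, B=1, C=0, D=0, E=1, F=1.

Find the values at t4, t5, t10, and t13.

t4 = 0; t5 = 1; t10 = 1; t13 = 0

t2 = A OR E = 0 OR 1 = 1
t3 = E OR t2 OR D = 1 OR 1 OR 0 = 1
t4 = t2 AND C = 1 AND 0 = 0
t5 = NOT C = NOT 0 = 1
t8 = t5 OR E = 1 OR 1 = 1
t10 = t3 OR t8 = 1 OR 1 = 1
t13 = NOT E = NOT 1 = 0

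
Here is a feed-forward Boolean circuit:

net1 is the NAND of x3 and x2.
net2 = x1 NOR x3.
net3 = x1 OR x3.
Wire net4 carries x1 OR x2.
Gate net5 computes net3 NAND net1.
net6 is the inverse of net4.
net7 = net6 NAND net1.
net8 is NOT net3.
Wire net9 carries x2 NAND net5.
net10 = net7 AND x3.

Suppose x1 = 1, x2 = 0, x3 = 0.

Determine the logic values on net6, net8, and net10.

net1 = x3 NAND x2 = 0 NAND 0 = 1
net3 = x1 OR x3 = 1 OR 0 = 1
net4 = x1 OR x2 = 1 OR 0 = 1
net6 = NOT net4 = NOT 1 = 0
net7 = net6 NAND net1 = 0 NAND 1 = 1
net8 = NOT net3 = NOT 1 = 0
net10 = net7 AND x3 = 1 AND 0 = 0

net6 = 0; net8 = 0; net10 = 0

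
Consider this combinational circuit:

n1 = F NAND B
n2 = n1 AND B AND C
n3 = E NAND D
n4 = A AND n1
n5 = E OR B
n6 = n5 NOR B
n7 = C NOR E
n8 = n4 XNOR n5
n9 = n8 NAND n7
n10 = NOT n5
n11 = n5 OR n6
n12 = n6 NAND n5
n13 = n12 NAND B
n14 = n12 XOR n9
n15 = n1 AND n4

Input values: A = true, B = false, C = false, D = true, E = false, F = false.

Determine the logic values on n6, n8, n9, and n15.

n6 = true, n8 = false, n9 = true, n15 = true

n1 = F NAND B = false NAND false = true
n4 = A AND n1 = true AND true = true
n5 = E OR B = false OR false = false
n6 = n5 NOR B = false NOR false = true
n7 = C NOR E = false NOR false = true
n8 = n4 XNOR n5 = true XNOR false = false
n9 = n8 NAND n7 = false NAND true = true
n15 = n1 AND n4 = true AND true = true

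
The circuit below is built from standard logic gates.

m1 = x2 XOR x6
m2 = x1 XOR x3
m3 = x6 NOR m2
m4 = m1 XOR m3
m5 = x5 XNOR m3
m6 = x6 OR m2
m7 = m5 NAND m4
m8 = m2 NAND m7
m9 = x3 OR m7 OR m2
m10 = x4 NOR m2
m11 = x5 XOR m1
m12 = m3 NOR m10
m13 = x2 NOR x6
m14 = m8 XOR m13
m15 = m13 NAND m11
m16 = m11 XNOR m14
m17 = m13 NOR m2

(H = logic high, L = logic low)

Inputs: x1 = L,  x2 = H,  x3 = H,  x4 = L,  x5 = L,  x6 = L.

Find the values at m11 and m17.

m11 = H, m17 = L

m1 = x2 XOR x6 = H XOR L = H
m2 = x1 XOR x3 = L XOR H = H
m11 = x5 XOR m1 = L XOR H = H
m13 = x2 NOR x6 = H NOR L = L
m17 = m13 NOR m2 = L NOR H = L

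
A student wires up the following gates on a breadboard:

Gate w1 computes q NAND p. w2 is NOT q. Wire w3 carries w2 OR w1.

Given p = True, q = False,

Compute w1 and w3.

w1 = q NAND p = False NAND True = True
w2 = NOT q = NOT False = True
w3 = w2 OR w1 = True OR True = True

w1 = True  w3 = True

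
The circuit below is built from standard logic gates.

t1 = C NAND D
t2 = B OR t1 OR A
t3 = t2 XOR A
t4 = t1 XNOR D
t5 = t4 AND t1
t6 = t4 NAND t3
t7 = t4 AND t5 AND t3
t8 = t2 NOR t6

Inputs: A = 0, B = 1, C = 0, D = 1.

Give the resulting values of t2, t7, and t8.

t2 = 1; t7 = 1; t8 = 0

t1 = C NAND D = 0 NAND 1 = 1
t2 = B OR t1 OR A = 1 OR 1 OR 0 = 1
t3 = t2 XOR A = 1 XOR 0 = 1
t4 = t1 XNOR D = 1 XNOR 1 = 1
t5 = t4 AND t1 = 1 AND 1 = 1
t6 = t4 NAND t3 = 1 NAND 1 = 0
t7 = t4 AND t5 AND t3 = 1 AND 1 AND 1 = 1
t8 = t2 NOR t6 = 1 NOR 0 = 0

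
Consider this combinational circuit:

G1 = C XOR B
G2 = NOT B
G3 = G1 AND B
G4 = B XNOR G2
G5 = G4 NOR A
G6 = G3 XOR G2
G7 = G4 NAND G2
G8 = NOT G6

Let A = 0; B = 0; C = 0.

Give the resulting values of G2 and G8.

G1 = C XOR B = 0 XOR 0 = 0
G2 = NOT B = NOT 0 = 1
G3 = G1 AND B = 0 AND 0 = 0
G6 = G3 XOR G2 = 0 XOR 1 = 1
G8 = NOT G6 = NOT 1 = 0

G2 = 1; G8 = 0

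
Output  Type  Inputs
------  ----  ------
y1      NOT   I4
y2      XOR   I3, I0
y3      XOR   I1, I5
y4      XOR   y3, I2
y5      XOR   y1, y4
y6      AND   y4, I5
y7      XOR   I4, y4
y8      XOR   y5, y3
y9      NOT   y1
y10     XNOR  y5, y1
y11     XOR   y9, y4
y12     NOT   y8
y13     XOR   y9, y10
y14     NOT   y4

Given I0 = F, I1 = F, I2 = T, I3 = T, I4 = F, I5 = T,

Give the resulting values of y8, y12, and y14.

y1 = NOT I4 = NOT F = T
y3 = I1 XOR I5 = F XOR T = T
y4 = y3 XOR I2 = T XOR T = F
y5 = y1 XOR y4 = T XOR F = T
y8 = y5 XOR y3 = T XOR T = F
y12 = NOT y8 = NOT F = T
y14 = NOT y4 = NOT F = T

y8 = F, y12 = T, y14 = T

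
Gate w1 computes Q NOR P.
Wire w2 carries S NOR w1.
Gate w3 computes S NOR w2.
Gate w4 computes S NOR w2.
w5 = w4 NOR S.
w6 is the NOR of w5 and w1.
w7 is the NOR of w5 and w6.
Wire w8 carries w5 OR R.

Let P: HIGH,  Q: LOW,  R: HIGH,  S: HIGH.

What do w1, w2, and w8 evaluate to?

w1 = LOW; w2 = LOW; w8 = HIGH

w1 = Q NOR P = LOW NOR HIGH = LOW
w2 = S NOR w1 = HIGH NOR LOW = LOW
w4 = S NOR w2 = HIGH NOR LOW = LOW
w5 = w4 NOR S = LOW NOR HIGH = LOW
w8 = w5 OR R = LOW OR HIGH = HIGH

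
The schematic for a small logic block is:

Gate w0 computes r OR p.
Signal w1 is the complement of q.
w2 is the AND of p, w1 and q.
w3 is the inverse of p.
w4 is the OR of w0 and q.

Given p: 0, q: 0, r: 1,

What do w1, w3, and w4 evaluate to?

w0 = r OR p = 1 OR 0 = 1
w1 = NOT q = NOT 0 = 1
w3 = NOT p = NOT 0 = 1
w4 = w0 OR q = 1 OR 0 = 1

w1 = 1  w3 = 1  w4 = 1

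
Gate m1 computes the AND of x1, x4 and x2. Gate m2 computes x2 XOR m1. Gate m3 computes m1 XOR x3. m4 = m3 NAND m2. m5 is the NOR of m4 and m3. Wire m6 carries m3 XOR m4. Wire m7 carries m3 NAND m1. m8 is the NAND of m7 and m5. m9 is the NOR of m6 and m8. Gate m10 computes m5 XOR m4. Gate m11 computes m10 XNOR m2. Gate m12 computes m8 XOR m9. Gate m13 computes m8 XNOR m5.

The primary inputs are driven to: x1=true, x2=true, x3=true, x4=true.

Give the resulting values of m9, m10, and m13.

m1 = x1 AND x4 AND x2 = true AND true AND true = true
m2 = x2 XOR m1 = true XOR true = false
m3 = m1 XOR x3 = true XOR true = false
m4 = m3 NAND m2 = false NAND false = true
m5 = m4 NOR m3 = true NOR false = false
m6 = m3 XOR m4 = false XOR true = true
m7 = m3 NAND m1 = false NAND true = true
m8 = m7 NAND m5 = true NAND false = true
m9 = m6 NOR m8 = true NOR true = false
m10 = m5 XOR m4 = false XOR true = true
m13 = m8 XNOR m5 = true XNOR false = false

m9 = false, m10 = true, m13 = false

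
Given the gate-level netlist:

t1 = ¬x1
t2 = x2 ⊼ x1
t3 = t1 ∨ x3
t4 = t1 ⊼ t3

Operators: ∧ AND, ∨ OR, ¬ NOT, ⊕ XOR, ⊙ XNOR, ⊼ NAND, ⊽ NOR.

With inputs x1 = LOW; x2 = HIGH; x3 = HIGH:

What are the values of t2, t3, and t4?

t1 = NOT x1 = NOT LOW = HIGH
t2 = x2 NAND x1 = HIGH NAND LOW = HIGH
t3 = t1 OR x3 = HIGH OR HIGH = HIGH
t4 = t1 NAND t3 = HIGH NAND HIGH = LOW

t2 = HIGH; t3 = HIGH; t4 = LOW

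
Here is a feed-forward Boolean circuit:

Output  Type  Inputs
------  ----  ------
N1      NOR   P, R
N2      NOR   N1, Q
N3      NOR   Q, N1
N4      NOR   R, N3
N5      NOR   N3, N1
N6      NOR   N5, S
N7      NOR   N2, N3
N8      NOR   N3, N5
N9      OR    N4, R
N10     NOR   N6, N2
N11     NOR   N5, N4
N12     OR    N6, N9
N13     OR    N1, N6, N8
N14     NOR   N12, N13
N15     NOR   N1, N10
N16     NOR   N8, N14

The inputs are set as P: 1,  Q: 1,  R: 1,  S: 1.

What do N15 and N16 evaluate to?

N1 = P NOR R = 1 NOR 1 = 0
N2 = N1 NOR Q = 0 NOR 1 = 0
N3 = Q NOR N1 = 1 NOR 0 = 0
N4 = R NOR N3 = 1 NOR 0 = 0
N5 = N3 NOR N1 = 0 NOR 0 = 1
N6 = N5 NOR S = 1 NOR 1 = 0
N8 = N3 NOR N5 = 0 NOR 1 = 0
N9 = N4 OR R = 0 OR 1 = 1
N10 = N6 NOR N2 = 0 NOR 0 = 1
N12 = N6 OR N9 = 0 OR 1 = 1
N13 = N1 OR N6 OR N8 = 0 OR 0 OR 0 = 0
N14 = N12 NOR N13 = 1 NOR 0 = 0
N15 = N1 NOR N10 = 0 NOR 1 = 0
N16 = N8 NOR N14 = 0 NOR 0 = 1

N15 = 0, N16 = 1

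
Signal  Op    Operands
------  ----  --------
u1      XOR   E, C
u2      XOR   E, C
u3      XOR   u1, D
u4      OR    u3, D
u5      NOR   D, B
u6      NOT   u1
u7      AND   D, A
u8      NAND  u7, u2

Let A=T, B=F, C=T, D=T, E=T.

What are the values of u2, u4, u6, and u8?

u1 = E XOR C = T XOR T = F
u2 = E XOR C = T XOR T = F
u3 = u1 XOR D = F XOR T = T
u4 = u3 OR D = T OR T = T
u6 = NOT u1 = NOT F = T
u7 = D AND A = T AND T = T
u8 = u7 NAND u2 = T NAND F = T

u2 = F; u4 = T; u6 = T; u8 = T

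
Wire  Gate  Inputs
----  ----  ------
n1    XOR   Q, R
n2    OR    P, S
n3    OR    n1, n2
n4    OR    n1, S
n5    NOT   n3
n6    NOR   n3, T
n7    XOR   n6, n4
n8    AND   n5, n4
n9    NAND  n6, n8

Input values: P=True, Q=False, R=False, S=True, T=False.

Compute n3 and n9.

n3 = True, n9 = True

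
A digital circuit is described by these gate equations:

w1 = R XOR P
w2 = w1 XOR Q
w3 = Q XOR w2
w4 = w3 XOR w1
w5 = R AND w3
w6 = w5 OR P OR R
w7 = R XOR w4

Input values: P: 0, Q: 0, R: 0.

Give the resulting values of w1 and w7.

w1 = R XOR P = 0 XOR 0 = 0
w2 = w1 XOR Q = 0 XOR 0 = 0
w3 = Q XOR w2 = 0 XOR 0 = 0
w4 = w3 XOR w1 = 0 XOR 0 = 0
w7 = R XOR w4 = 0 XOR 0 = 0

w1 = 0, w7 = 0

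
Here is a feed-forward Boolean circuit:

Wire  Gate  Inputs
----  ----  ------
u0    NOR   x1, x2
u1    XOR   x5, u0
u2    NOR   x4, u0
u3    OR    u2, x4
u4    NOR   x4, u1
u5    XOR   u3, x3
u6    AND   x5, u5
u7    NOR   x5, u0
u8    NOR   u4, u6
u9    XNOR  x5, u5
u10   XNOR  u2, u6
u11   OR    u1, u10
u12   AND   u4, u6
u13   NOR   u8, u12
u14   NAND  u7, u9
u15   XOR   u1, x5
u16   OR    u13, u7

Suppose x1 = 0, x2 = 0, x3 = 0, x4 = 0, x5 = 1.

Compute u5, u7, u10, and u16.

u0 = x1 NOR x2 = 0 NOR 0 = 1
u1 = x5 XOR u0 = 1 XOR 1 = 0
u2 = x4 NOR u0 = 0 NOR 1 = 0
u3 = u2 OR x4 = 0 OR 0 = 0
u4 = x4 NOR u1 = 0 NOR 0 = 1
u5 = u3 XOR x3 = 0 XOR 0 = 0
u6 = x5 AND u5 = 1 AND 0 = 0
u7 = x5 NOR u0 = 1 NOR 1 = 0
u8 = u4 NOR u6 = 1 NOR 0 = 0
u10 = u2 XNOR u6 = 0 XNOR 0 = 1
u12 = u4 AND u6 = 1 AND 0 = 0
u13 = u8 NOR u12 = 0 NOR 0 = 1
u16 = u13 OR u7 = 1 OR 0 = 1

u5 = 0  u7 = 0  u10 = 1  u16 = 1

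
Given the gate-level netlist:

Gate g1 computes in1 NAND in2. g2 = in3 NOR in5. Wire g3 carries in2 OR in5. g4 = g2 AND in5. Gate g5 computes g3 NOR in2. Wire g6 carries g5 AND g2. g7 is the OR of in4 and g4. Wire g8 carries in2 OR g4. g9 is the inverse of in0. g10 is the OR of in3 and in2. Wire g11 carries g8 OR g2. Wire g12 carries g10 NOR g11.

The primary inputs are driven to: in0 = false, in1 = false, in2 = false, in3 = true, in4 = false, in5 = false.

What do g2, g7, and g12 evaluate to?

g2 = false, g7 = false, g12 = false

g2 = in3 NOR in5 = true NOR false = false
g4 = g2 AND in5 = false AND false = false
g7 = in4 OR g4 = false OR false = false
g8 = in2 OR g4 = false OR false = false
g10 = in3 OR in2 = true OR false = true
g11 = g8 OR g2 = false OR false = false
g12 = g10 NOR g11 = true NOR false = false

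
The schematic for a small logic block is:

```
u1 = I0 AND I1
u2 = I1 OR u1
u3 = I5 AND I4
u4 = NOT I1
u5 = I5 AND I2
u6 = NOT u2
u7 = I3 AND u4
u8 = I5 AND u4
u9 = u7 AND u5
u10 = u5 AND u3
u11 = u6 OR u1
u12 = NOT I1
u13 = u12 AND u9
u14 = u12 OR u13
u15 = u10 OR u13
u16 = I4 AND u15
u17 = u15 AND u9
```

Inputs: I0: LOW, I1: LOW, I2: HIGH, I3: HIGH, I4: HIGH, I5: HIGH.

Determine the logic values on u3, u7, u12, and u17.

u3 = I5 AND I4 = HIGH AND HIGH = HIGH
u4 = NOT I1 = NOT LOW = HIGH
u5 = I5 AND I2 = HIGH AND HIGH = HIGH
u7 = I3 AND u4 = HIGH AND HIGH = HIGH
u9 = u7 AND u5 = HIGH AND HIGH = HIGH
u10 = u5 AND u3 = HIGH AND HIGH = HIGH
u12 = NOT I1 = NOT LOW = HIGH
u13 = u12 AND u9 = HIGH AND HIGH = HIGH
u15 = u10 OR u13 = HIGH OR HIGH = HIGH
u17 = u15 AND u9 = HIGH AND HIGH = HIGH

u3 = HIGH, u7 = HIGH, u12 = HIGH, u17 = HIGH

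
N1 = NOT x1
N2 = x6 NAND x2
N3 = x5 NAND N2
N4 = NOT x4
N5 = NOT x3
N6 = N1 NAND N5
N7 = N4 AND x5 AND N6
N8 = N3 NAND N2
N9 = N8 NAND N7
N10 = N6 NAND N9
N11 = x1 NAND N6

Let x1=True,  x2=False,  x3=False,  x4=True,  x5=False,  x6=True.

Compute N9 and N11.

N1 = NOT x1 = NOT True = False
N2 = x6 NAND x2 = True NAND False = True
N3 = x5 NAND N2 = False NAND True = True
N4 = NOT x4 = NOT True = False
N5 = NOT x3 = NOT False = True
N6 = N1 NAND N5 = False NAND True = True
N7 = N4 AND x5 AND N6 = False AND False AND True = False
N8 = N3 NAND N2 = True NAND True = False
N9 = N8 NAND N7 = False NAND False = True
N11 = x1 NAND N6 = True NAND True = False

N9 = True, N11 = False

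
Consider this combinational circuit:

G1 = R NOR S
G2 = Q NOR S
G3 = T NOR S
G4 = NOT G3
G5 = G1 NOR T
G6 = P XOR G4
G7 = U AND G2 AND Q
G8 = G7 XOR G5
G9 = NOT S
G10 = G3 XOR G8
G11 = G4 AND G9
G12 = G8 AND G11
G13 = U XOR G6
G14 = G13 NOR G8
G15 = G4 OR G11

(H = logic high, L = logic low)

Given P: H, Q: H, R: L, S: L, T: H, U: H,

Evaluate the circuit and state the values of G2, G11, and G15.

G2 = Q NOR S = H NOR L = L
G3 = T NOR S = H NOR L = L
G4 = NOT G3 = NOT L = H
G9 = NOT S = NOT L = H
G11 = G4 AND G9 = H AND H = H
G15 = G4 OR G11 = H OR H = H

G2 = L, G11 = H, G15 = H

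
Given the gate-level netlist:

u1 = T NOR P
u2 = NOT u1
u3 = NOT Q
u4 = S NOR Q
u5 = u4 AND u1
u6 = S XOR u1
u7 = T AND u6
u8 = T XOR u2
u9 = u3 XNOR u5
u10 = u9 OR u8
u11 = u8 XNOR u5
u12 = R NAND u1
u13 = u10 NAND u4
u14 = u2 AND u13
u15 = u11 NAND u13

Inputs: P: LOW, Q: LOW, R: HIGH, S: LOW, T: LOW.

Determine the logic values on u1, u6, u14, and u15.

u1 = T NOR P = LOW NOR LOW = HIGH
u2 = NOT u1 = NOT HIGH = LOW
u3 = NOT Q = NOT LOW = HIGH
u4 = S NOR Q = LOW NOR LOW = HIGH
u5 = u4 AND u1 = HIGH AND HIGH = HIGH
u6 = S XOR u1 = LOW XOR HIGH = HIGH
u8 = T XOR u2 = LOW XOR LOW = LOW
u9 = u3 XNOR u5 = HIGH XNOR HIGH = HIGH
u10 = u9 OR u8 = HIGH OR LOW = HIGH
u11 = u8 XNOR u5 = LOW XNOR HIGH = LOW
u13 = u10 NAND u4 = HIGH NAND HIGH = LOW
u14 = u2 AND u13 = LOW AND LOW = LOW
u15 = u11 NAND u13 = LOW NAND LOW = HIGH

u1 = HIGH, u6 = HIGH, u14 = LOW, u15 = HIGH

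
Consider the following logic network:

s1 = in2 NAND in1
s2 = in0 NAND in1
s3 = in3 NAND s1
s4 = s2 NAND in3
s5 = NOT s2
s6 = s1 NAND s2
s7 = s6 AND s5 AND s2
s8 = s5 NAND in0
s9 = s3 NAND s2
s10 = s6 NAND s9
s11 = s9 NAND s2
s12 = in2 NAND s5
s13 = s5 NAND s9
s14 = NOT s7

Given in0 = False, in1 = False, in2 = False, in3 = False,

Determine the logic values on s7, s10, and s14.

s1 = in2 NAND in1 = False NAND False = True
s2 = in0 NAND in1 = False NAND False = True
s3 = in3 NAND s1 = False NAND True = True
s5 = NOT s2 = NOT True = False
s6 = s1 NAND s2 = True NAND True = False
s7 = s6 AND s5 AND s2 = False AND False AND True = False
s9 = s3 NAND s2 = True NAND True = False
s10 = s6 NAND s9 = False NAND False = True
s14 = NOT s7 = NOT False = True

s7 = False; s10 = True; s14 = True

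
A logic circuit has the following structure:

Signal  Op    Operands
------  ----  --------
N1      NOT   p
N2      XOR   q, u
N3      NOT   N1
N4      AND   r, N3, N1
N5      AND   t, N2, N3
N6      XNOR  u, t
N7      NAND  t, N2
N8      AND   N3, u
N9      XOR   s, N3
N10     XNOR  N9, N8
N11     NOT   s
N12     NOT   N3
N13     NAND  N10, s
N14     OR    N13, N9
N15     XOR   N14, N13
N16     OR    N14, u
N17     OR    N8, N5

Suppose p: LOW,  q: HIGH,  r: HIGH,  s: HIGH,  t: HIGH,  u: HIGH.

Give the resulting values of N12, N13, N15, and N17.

N12 = HIGH  N13 = HIGH  N15 = LOW  N17 = LOW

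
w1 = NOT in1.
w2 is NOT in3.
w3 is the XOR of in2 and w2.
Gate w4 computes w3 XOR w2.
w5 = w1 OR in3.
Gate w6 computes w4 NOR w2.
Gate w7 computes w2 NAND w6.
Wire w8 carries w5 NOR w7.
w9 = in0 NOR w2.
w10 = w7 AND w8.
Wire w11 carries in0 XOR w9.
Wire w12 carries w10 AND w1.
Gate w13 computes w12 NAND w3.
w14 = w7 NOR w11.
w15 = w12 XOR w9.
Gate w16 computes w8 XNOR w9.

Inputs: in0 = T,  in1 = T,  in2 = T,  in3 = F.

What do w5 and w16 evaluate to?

w1 = NOT in1 = NOT T = F
w2 = NOT in3 = NOT F = T
w3 = in2 XOR w2 = T XOR T = F
w4 = w3 XOR w2 = F XOR T = T
w5 = w1 OR in3 = F OR F = F
w6 = w4 NOR w2 = T NOR T = F
w7 = w2 NAND w6 = T NAND F = T
w8 = w5 NOR w7 = F NOR T = F
w9 = in0 NOR w2 = T NOR T = F
w16 = w8 XNOR w9 = F XNOR F = T

w5 = F, w16 = T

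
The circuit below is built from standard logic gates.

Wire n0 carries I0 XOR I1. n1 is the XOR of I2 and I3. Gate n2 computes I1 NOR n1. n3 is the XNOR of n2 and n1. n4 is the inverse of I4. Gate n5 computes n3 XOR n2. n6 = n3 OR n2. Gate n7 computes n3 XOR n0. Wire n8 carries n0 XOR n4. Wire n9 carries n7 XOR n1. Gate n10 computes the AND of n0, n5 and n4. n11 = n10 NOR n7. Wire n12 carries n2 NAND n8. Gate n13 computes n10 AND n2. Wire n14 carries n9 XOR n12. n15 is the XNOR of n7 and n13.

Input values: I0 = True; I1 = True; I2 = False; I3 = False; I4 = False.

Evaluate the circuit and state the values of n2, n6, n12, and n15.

n0 = I0 XOR I1 = True XOR True = False
n1 = I2 XOR I3 = False XOR False = False
n2 = I1 NOR n1 = True NOR False = False
n3 = n2 XNOR n1 = False XNOR False = True
n4 = NOT I4 = NOT False = True
n5 = n3 XOR n2 = True XOR False = True
n6 = n3 OR n2 = True OR False = True
n7 = n3 XOR n0 = True XOR False = True
n8 = n0 XOR n4 = False XOR True = True
n10 = n0 AND n5 AND n4 = False AND True AND True = False
n12 = n2 NAND n8 = False NAND True = True
n13 = n10 AND n2 = False AND False = False
n15 = n7 XNOR n13 = True XNOR False = False

n2 = False, n6 = True, n12 = True, n15 = False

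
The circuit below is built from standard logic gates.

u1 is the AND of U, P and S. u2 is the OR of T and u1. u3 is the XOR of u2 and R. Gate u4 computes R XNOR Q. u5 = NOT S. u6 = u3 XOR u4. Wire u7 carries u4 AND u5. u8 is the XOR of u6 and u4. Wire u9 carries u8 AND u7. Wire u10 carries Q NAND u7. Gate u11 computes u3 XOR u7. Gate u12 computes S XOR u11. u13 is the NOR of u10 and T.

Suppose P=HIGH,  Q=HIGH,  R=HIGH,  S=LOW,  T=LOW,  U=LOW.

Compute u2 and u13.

u2 = LOW  u13 = HIGH

u1 = U AND P AND S = LOW AND HIGH AND LOW = LOW
u2 = T OR u1 = LOW OR LOW = LOW
u4 = R XNOR Q = HIGH XNOR HIGH = HIGH
u5 = NOT S = NOT LOW = HIGH
u7 = u4 AND u5 = HIGH AND HIGH = HIGH
u10 = Q NAND u7 = HIGH NAND HIGH = LOW
u13 = u10 NOR T = LOW NOR LOW = HIGH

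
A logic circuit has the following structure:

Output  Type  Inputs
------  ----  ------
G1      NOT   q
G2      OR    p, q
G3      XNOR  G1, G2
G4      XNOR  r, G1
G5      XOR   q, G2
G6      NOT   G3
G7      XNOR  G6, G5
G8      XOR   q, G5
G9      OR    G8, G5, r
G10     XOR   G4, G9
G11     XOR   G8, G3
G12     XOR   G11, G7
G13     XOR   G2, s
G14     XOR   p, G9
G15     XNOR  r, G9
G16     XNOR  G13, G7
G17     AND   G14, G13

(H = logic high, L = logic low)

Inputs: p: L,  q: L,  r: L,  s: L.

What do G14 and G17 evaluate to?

G14 = L  G17 = L

G2 = p OR q = L OR L = L
G5 = q XOR G2 = L XOR L = L
G8 = q XOR G5 = L XOR L = L
G9 = G8 OR G5 OR r = L OR L OR L = L
G13 = G2 XOR s = L XOR L = L
G14 = p XOR G9 = L XOR L = L
G17 = G14 AND G13 = L AND L = L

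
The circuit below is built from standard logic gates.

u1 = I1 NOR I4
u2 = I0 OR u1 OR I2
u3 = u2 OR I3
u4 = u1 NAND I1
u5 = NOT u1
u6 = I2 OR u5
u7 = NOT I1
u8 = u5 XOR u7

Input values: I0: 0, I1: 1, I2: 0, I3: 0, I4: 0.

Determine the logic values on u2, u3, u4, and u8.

u2 = 0, u3 = 0, u4 = 1, u8 = 1

u1 = I1 NOR I4 = 1 NOR 0 = 0
u2 = I0 OR u1 OR I2 = 0 OR 0 OR 0 = 0
u3 = u2 OR I3 = 0 OR 0 = 0
u4 = u1 NAND I1 = 0 NAND 1 = 1
u5 = NOT u1 = NOT 0 = 1
u7 = NOT I1 = NOT 1 = 0
u8 = u5 XOR u7 = 1 XOR 0 = 1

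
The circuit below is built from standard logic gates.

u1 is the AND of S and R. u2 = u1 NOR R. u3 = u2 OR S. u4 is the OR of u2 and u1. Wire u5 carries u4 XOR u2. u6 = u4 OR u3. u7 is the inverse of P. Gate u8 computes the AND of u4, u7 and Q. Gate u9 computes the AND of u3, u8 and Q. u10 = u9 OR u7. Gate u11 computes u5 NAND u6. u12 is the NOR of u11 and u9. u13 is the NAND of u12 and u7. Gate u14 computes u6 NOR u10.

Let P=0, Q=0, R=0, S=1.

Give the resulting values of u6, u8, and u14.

u1 = S AND R = 1 AND 0 = 0
u2 = u1 NOR R = 0 NOR 0 = 1
u3 = u2 OR S = 1 OR 1 = 1
u4 = u2 OR u1 = 1 OR 0 = 1
u6 = u4 OR u3 = 1 OR 1 = 1
u7 = NOT P = NOT 0 = 1
u8 = u4 AND u7 AND Q = 1 AND 1 AND 0 = 0
u9 = u3 AND u8 AND Q = 1 AND 0 AND 0 = 0
u10 = u9 OR u7 = 0 OR 1 = 1
u14 = u6 NOR u10 = 1 NOR 1 = 0

u6 = 1  u8 = 0  u14 = 0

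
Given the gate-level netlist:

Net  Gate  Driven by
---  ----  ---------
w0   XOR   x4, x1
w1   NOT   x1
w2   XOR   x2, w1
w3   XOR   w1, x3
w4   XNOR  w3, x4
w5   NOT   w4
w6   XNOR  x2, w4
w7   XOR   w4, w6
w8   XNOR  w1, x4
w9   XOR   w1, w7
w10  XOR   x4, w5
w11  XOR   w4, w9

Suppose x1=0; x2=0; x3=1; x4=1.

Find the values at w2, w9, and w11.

w1 = NOT x1 = NOT 0 = 1
w2 = x2 XOR w1 = 0 XOR 1 = 1
w3 = w1 XOR x3 = 1 XOR 1 = 0
w4 = w3 XNOR x4 = 0 XNOR 1 = 0
w6 = x2 XNOR w4 = 0 XNOR 0 = 1
w7 = w4 XOR w6 = 0 XOR 1 = 1
w9 = w1 XOR w7 = 1 XOR 1 = 0
w11 = w4 XOR w9 = 0 XOR 0 = 0

w2 = 1, w9 = 0, w11 = 0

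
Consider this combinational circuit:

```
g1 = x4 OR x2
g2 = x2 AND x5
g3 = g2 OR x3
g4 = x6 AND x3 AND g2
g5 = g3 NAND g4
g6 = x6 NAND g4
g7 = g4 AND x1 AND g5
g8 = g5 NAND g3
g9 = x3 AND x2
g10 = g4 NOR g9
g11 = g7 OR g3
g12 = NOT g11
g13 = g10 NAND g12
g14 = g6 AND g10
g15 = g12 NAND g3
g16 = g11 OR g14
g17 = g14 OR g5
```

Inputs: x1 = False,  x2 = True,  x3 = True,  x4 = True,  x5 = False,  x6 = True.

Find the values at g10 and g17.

g2 = x2 AND x5 = True AND False = False
g3 = g2 OR x3 = False OR True = True
g4 = x6 AND x3 AND g2 = True AND True AND False = False
g5 = g3 NAND g4 = True NAND False = True
g6 = x6 NAND g4 = True NAND False = True
g9 = x3 AND x2 = True AND True = True
g10 = g4 NOR g9 = False NOR True = False
g14 = g6 AND g10 = True AND False = False
g17 = g14 OR g5 = False OR True = True

g10 = False  g17 = True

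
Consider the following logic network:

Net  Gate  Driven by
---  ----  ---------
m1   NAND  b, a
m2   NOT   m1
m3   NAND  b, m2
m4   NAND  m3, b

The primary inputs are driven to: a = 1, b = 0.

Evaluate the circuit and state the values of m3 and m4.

m1 = b NAND a = 0 NAND 1 = 1
m2 = NOT m1 = NOT 1 = 0
m3 = b NAND m2 = 0 NAND 0 = 1
m4 = m3 NAND b = 1 NAND 0 = 1

m3 = 1, m4 = 1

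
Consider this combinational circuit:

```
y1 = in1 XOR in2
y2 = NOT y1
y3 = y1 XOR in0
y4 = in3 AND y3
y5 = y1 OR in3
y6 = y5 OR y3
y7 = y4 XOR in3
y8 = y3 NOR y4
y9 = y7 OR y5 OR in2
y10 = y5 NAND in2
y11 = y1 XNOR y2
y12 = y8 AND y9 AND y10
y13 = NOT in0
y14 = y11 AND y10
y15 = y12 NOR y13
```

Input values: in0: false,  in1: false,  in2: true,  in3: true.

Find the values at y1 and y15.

y1 = true, y15 = false

y1 = in1 XOR in2 = false XOR true = true
y3 = y1 XOR in0 = true XOR false = true
y4 = in3 AND y3 = true AND true = true
y5 = y1 OR in3 = true OR true = true
y7 = y4 XOR in3 = true XOR true = false
y8 = y3 NOR y4 = true NOR true = false
y9 = y7 OR y5 OR in2 = false OR true OR true = true
y10 = y5 NAND in2 = true NAND true = false
y12 = y8 AND y9 AND y10 = false AND true AND false = false
y13 = NOT in0 = NOT false = true
y15 = y12 NOR y13 = false NOR true = false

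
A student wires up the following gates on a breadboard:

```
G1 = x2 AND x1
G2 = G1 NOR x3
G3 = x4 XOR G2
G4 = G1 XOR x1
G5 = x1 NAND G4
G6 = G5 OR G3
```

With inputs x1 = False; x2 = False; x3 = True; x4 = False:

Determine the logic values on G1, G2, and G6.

G1 = False, G2 = False, G6 = True

G1 = x2 AND x1 = False AND False = False
G2 = G1 NOR x3 = False NOR True = False
G3 = x4 XOR G2 = False XOR False = False
G4 = G1 XOR x1 = False XOR False = False
G5 = x1 NAND G4 = False NAND False = True
G6 = G5 OR G3 = True OR False = True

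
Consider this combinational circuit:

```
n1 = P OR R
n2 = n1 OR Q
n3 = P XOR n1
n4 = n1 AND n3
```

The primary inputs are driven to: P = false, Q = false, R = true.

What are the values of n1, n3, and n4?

n1 = P OR R = false OR true = true
n3 = P XOR n1 = false XOR true = true
n4 = n1 AND n3 = true AND true = true

n1 = true, n3 = true, n4 = true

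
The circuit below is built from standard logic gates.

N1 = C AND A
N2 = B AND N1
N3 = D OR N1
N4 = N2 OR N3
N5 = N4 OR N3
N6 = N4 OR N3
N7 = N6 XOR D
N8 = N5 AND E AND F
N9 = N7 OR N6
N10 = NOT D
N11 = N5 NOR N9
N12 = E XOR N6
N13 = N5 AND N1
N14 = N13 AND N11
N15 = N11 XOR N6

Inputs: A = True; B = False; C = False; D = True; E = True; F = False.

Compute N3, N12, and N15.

N3 = True; N12 = False; N15 = True

N1 = C AND A = False AND True = False
N2 = B AND N1 = False AND False = False
N3 = D OR N1 = True OR False = True
N4 = N2 OR N3 = False OR True = True
N5 = N4 OR N3 = True OR True = True
N6 = N4 OR N3 = True OR True = True
N7 = N6 XOR D = True XOR True = False
N9 = N7 OR N6 = False OR True = True
N11 = N5 NOR N9 = True NOR True = False
N12 = E XOR N6 = True XOR True = False
N15 = N11 XOR N6 = False XOR True = True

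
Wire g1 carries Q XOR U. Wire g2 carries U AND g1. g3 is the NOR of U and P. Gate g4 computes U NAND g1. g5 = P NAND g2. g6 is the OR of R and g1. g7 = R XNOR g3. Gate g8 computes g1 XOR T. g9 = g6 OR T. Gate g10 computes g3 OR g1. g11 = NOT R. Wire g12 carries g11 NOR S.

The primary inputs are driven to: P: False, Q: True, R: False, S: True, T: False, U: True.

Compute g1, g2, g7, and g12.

g1 = False; g2 = False; g7 = True; g12 = False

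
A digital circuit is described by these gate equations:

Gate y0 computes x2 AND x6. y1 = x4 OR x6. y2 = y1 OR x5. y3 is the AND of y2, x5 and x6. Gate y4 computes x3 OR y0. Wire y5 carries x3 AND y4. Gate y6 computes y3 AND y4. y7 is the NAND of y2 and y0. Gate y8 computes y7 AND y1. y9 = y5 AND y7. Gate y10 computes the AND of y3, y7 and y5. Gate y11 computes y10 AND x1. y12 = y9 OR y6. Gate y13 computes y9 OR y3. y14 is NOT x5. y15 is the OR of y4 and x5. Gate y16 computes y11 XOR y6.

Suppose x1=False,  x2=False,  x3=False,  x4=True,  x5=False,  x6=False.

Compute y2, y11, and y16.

y2 = True, y11 = False, y16 = False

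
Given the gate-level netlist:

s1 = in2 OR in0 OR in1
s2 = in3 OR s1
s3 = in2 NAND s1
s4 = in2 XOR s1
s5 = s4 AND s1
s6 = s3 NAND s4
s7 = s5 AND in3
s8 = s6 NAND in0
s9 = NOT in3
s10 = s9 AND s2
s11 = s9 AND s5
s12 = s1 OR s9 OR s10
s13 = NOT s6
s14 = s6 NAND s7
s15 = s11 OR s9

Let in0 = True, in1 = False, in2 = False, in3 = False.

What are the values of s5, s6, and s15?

s1 = in2 OR in0 OR in1 = False OR True OR False = True
s3 = in2 NAND s1 = False NAND True = True
s4 = in2 XOR s1 = False XOR True = True
s5 = s4 AND s1 = True AND True = True
s6 = s3 NAND s4 = True NAND True = False
s9 = NOT in3 = NOT False = True
s11 = s9 AND s5 = True AND True = True
s15 = s11 OR s9 = True OR True = True

s5 = True; s6 = False; s15 = True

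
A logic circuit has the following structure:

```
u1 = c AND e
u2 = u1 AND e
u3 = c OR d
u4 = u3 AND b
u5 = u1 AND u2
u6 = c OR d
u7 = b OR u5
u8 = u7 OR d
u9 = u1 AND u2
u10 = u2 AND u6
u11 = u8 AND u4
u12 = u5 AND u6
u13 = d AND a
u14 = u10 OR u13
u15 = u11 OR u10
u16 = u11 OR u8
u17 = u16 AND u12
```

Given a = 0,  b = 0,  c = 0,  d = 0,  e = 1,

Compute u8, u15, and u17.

u8 = 0; u15 = 0; u17 = 0

u1 = c AND e = 0 AND 1 = 0
u2 = u1 AND e = 0 AND 1 = 0
u3 = c OR d = 0 OR 0 = 0
u4 = u3 AND b = 0 AND 0 = 0
u5 = u1 AND u2 = 0 AND 0 = 0
u6 = c OR d = 0 OR 0 = 0
u7 = b OR u5 = 0 OR 0 = 0
u8 = u7 OR d = 0 OR 0 = 0
u10 = u2 AND u6 = 0 AND 0 = 0
u11 = u8 AND u4 = 0 AND 0 = 0
u12 = u5 AND u6 = 0 AND 0 = 0
u15 = u11 OR u10 = 0 OR 0 = 0
u16 = u11 OR u8 = 0 OR 0 = 0
u17 = u16 AND u12 = 0 AND 0 = 0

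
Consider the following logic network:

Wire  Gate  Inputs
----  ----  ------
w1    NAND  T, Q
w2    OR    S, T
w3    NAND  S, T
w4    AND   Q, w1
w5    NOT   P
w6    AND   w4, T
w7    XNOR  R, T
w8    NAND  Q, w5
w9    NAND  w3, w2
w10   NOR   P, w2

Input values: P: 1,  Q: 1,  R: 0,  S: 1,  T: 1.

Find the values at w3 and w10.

w3 = 0  w10 = 0

w2 = S OR T = 1 OR 1 = 1
w3 = S NAND T = 1 NAND 1 = 0
w10 = P NOR w2 = 1 NOR 1 = 0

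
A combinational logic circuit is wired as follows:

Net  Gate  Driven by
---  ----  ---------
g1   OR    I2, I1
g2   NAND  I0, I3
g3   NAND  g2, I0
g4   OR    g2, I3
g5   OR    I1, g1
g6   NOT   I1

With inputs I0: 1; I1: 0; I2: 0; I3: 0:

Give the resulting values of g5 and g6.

g5 = 0, g6 = 1

g1 = I2 OR I1 = 0 OR 0 = 0
g5 = I1 OR g1 = 0 OR 0 = 0
g6 = NOT I1 = NOT 0 = 1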